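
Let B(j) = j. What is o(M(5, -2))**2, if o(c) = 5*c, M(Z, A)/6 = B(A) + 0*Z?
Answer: 3600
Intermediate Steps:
M(Z, A) = 6*A (M(Z, A) = 6*(A + 0*Z) = 6*(A + 0) = 6*A)
o(M(5, -2))**2 = (5*(6*(-2)))**2 = (5*(-12))**2 = (-60)**2 = 3600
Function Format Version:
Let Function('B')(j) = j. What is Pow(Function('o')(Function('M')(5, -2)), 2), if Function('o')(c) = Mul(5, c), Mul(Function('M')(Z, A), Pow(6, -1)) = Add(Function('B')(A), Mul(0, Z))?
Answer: 3600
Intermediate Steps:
Function('M')(Z, A) = Mul(6, A) (Function('M')(Z, A) = Mul(6, Add(A, Mul(0, Z))) = Mul(6, Add(A, 0)) = Mul(6, A))
Pow(Function('o')(Function('M')(5, -2)), 2) = Pow(Mul(5, Mul(6, -2)), 2) = Pow(Mul(5, -12), 2) = Pow(-60, 2) = 3600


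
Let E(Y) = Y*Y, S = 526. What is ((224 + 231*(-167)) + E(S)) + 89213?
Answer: 327536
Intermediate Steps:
E(Y) = Y²
((224 + 231*(-167)) + E(S)) + 89213 = ((224 + 231*(-167)) + 526²) + 89213 = ((224 - 38577) + 276676) + 89213 = (-38353 + 276676) + 89213 = 238323 + 89213 = 327536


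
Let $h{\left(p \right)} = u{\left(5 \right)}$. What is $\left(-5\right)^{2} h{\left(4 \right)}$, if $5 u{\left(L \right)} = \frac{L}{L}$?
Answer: $5$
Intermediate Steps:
$u{\left(L \right)} = \frac{1}{5}$ ($u{\left(L \right)} = \frac{L \frac{1}{L}}{5} = \frac{1}{5} \cdot 1 = \frac{1}{5}$)
$h{\left(p \right)} = \frac{1}{5}$
$\left(-5\right)^{2} h{\left(4 \right)} = \left(-5\right)^{2} \cdot \frac{1}{5} = 25 \cdot \frac{1}{5} = 5$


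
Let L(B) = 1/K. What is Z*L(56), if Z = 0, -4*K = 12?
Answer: 0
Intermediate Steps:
K = -3 (K = -1/4*12 = -3)
L(B) = -1/3 (L(B) = 1/(-3) = -1/3)
Z*L(56) = 0*(-1/3) = 0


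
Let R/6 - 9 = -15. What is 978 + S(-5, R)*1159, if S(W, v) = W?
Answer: -4817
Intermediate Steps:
R = -36 (R = 54 + 6*(-15) = 54 - 90 = -36)
978 + S(-5, R)*1159 = 978 - 5*1159 = 978 - 5795 = -4817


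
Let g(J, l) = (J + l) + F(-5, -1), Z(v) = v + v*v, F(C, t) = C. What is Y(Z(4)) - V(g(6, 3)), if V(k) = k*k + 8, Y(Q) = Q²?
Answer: 376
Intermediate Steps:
Z(v) = v + v²
g(J, l) = -5 + J + l (g(J, l) = (J + l) - 5 = -5 + J + l)
V(k) = 8 + k² (V(k) = k² + 8 = 8 + k²)
Y(Z(4)) - V(g(6, 3)) = (4*(1 + 4))² - (8 + (-5 + 6 + 3)²) = (4*5)² - (8 + 4²) = 20² - (8 + 16) = 400 - 1*24 = 400 - 24 = 376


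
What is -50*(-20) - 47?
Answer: 953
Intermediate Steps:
-50*(-20) - 47 = 1000 - 47 = 953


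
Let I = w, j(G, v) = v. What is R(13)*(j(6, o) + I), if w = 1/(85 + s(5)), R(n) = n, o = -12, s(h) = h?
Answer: -14027/90 ≈ -155.86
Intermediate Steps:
w = 1/90 (w = 1/(85 + 5) = 1/90 ≈ 0.011111)
I = 1/90 ≈ 0.011111
R(13)*(j(6, o) + I) = 13*(-12 + 1/90) = 13*(-1079/90) = -14027/90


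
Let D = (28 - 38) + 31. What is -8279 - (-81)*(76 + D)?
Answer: -422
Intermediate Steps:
D = 21 (D = -10 + 31 = 21)
-8279 - (-81)*(76 + D) = -8279 - (-81)*(76 + 21) = -8279 - (-81)*97 = -8279 - 1*(-7857) = -8279 + 7857 = -422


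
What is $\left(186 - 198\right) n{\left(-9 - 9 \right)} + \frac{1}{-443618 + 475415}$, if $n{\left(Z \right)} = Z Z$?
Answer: $- \frac{123626735}{31797} \approx -3888.0$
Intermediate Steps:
$n{\left(Z \right)} = Z^{2}$
$\left(186 - 198\right) n{\left(-9 - 9 \right)} + \frac{1}{-443618 + 475415} = \left(186 - 198\right) \left(-9 - 9\right)^{2} + \frac{1}{-443618 + 475415} = - 12 \left(-9 - 9\right)^{2} + \frac{1}{31797} = - 12 \left(-18\right)^{2} + \frac{1}{31797} = \left(-12\right) 324 + \frac{1}{31797} = -3888 + \frac{1}{31797} = - \frac{123626735}{31797}$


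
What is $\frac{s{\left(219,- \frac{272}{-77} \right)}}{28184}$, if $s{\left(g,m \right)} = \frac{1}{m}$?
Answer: $\frac{77}{7666048} \approx 1.0044 \cdot 10^{-5}$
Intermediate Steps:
$\frac{s{\left(219,- \frac{272}{-77} \right)}}{28184} = \frac{1}{- \frac{272}{-77} \cdot 28184} = \frac{1}{\left(-272\right) \left(- \frac{1}{77}\right)} \frac{1}{28184} = \frac{1}{\frac{272}{77}} \cdot \frac{1}{28184} = \frac{77}{272} \cdot \frac{1}{28184} = \frac{77}{7666048}$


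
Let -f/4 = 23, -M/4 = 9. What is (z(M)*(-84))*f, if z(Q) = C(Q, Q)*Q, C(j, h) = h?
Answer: 10015488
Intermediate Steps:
M = -36 (M = -4*9 = -36)
f = -92 (f = -4*23 = -92)
z(Q) = Q**2 (z(Q) = Q*Q = Q**2)
(z(M)*(-84))*f = ((-36)**2*(-84))*(-92) = (1296*(-84))*(-92) = -108864*(-92) = 10015488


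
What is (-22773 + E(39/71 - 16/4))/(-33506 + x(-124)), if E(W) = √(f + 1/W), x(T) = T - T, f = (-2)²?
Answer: 22773/33506 - 3*√505/1172710 ≈ 0.67961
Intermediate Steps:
f = 4
x(T) = 0
E(W) = √(4 + 1/W)
(-22773 + E(39/71 - 16/4))/(-33506 + x(-124)) = (-22773 + √(4 + 1/(39/71 - 16/4)))/(-33506 + 0) = (-22773 + √(4 + 1/(39*(1/71) - 16*¼)))/(-33506) = (-22773 + √(4 + 1/(39/71 - 4)))*(-1/33506) = (-22773 + √(4 + 1/(-245/71)))*(-1/33506) = (-22773 + √(4 - 71/245))*(-1/33506) = (-22773 + √(909/245))*(-1/33506) = (-22773 + 3*√505/35)*(-1/33506) = 22773/33506 - 3*√505/1172710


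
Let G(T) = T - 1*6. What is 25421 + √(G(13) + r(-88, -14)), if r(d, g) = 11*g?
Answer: 25421 + 7*I*√3 ≈ 25421.0 + 12.124*I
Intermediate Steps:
G(T) = -6 + T (G(T) = T - 6 = -6 + T)
25421 + √(G(13) + r(-88, -14)) = 25421 + √((-6 + 13) + 11*(-14)) = 25421 + √(7 - 154) = 25421 + √(-147) = 25421 + 7*I*√3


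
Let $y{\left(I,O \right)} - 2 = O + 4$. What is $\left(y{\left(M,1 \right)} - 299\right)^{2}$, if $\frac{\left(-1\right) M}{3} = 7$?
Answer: $85264$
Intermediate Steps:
$M = -21$ ($M = \left(-3\right) 7 = -21$)
$y{\left(I,O \right)} = 6 + O$ ($y{\left(I,O \right)} = 2 + \left(O + 4\right) = 2 + \left(4 + O\right) = 6 + O$)
$\left(y{\left(M,1 \right)} - 299\right)^{2} = \left(\left(6 + 1\right) - 299\right)^{2} = \left(7 - 299\right)^{2} = \left(-292\right)^{2} = 85264$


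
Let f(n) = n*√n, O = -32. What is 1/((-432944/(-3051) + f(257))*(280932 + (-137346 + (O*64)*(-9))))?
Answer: -73384008/1420558278078180257 + 265812273*√257/2841116556156360514 ≈ 1.4482e-9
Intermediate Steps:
f(n) = n^(3/2)
1/((-432944/(-3051) + f(257))*(280932 + (-137346 + (O*64)*(-9)))) = 1/((-432944/(-3051) + 257^(3/2))*(280932 + (-137346 - 32*64*(-9)))) = 1/((-432944*(-1/3051) + 257*√257)*(280932 + (-137346 - 2048*(-9)))) = 1/((432944/3051 + 257*√257)*(280932 + (-137346 + 18432))) = 1/((432944/3051 + 257*√257)*(280932 - 118914)) = 1/((432944/3051 + 257*√257)*162018) = 1/(7793857888/339 + 41638626*√257)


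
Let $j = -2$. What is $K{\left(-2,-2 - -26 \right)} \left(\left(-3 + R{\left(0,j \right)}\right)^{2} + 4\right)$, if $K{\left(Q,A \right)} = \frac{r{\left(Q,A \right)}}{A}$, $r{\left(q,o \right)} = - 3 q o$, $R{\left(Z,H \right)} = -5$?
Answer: $408$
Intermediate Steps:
$r{\left(q,o \right)} = - 3 o q$
$K{\left(Q,A \right)} = - 3 Q$ ($K{\left(Q,A \right)} = \frac{\left(-3\right) A Q}{A} = - 3 Q$)
$K{\left(-2,-2 - -26 \right)} \left(\left(-3 + R{\left(0,j \right)}\right)^{2} + 4\right) = \left(-3\right) \left(-2\right) \left(\left(-3 - 5\right)^{2} + 4\right) = 6 \left(\left(-8\right)^{2} + 4\right) = 6 \left(64 + 4\right) = 6 \cdot 68 = 408$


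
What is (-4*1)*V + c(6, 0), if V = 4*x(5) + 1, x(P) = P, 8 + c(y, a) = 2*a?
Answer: -92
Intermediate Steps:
c(y, a) = -8 + 2*a
V = 21 (V = 4*5 + 1 = 20 + 1 = 21)
(-4*1)*V + c(6, 0) = -4*1*21 + (-8 + 2*0) = -4*21 + (-8 + 0) = -84 - 8 = -92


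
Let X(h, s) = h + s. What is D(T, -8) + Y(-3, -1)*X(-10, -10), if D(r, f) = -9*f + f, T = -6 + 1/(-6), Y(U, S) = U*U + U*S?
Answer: -176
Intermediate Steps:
Y(U, S) = U² + S*U
T = -37/6 (T = -6 - ⅙ = -37/6 ≈ -6.1667)
D(r, f) = -8*f
D(T, -8) + Y(-3, -1)*X(-10, -10) = -8*(-8) + (-3*(-1 - 3))*(-10 - 10) = 64 - 3*(-4)*(-20) = 64 + 12*(-20) = 64 - 240 = -176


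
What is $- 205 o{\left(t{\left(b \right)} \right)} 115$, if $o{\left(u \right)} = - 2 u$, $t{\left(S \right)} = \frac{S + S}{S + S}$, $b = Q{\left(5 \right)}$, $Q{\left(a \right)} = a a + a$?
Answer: $47150$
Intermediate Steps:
$Q{\left(a \right)} = a + a^{2}$ ($Q{\left(a \right)} = a^{2} + a = a + a^{2}$)
$b = 30$ ($b = 5 \left(1 + 5\right) = 5 \cdot 6 = 30$)
$t{\left(S \right)} = 1$ ($t{\left(S \right)} = \frac{2 S}{2 S} = 2 S \frac{1}{2 S} = 1$)
$- 205 o{\left(t{\left(b \right)} \right)} 115 = - 205 \left(\left(-2\right) 1\right) 115 = \left(-205\right) \left(-2\right) 115 = 410 \cdot 115 = 47150$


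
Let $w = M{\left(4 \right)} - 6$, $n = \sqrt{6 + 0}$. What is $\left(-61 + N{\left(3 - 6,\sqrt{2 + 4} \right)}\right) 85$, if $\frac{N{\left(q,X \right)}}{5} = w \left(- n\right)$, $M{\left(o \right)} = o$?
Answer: $-5185 + 850 \sqrt{6} \approx -3102.9$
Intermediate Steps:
$n = \sqrt{6} \approx 2.4495$
$w = -2$ ($w = 4 - 6 = -2$)
$N{\left(q,X \right)} = 10 \sqrt{6}$ ($N{\left(q,X \right)} = 5 \left(- 2 \left(- \sqrt{6}\right)\right) = 5 \cdot 2 \sqrt{6} = 10 \sqrt{6}$)
$\left(-61 + N{\left(3 - 6,\sqrt{2 + 4} \right)}\right) 85 = \left(-61 + 10 \sqrt{6}\right) 85 = -5185 + 850 \sqrt{6}$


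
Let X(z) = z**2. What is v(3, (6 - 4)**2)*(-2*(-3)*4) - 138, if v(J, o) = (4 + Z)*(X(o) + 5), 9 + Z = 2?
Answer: -1650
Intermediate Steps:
Z = -7 (Z = -9 + 2 = -7)
v(J, o) = -15 - 3*o**2 (v(J, o) = (4 - 7)*(o**2 + 5) = -3*(5 + o**2) = -15 - 3*o**2)
v(3, (6 - 4)**2)*(-2*(-3)*4) - 138 = (-15 - 3*(6 - 4)**4)*(-2*(-3)*4) - 138 = (-15 - 3*(2**2)**2)*(6*4) - 138 = (-15 - 3*4**2)*24 - 138 = (-15 - 3*16)*24 - 138 = (-15 - 48)*24 - 138 = -63*24 - 138 = -1512 - 138 = -1650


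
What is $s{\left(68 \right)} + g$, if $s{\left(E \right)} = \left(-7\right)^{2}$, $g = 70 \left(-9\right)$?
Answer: $-581$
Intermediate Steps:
$g = -630$
$s{\left(E \right)} = 49$
$s{\left(68 \right)} + g = 49 - 630 = -581$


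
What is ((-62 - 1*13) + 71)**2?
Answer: 16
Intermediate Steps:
((-62 - 1*13) + 71)**2 = ((-62 - 13) + 71)**2 = (-75 + 71)**2 = (-4)**2 = 16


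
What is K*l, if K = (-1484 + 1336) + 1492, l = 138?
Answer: 185472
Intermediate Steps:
K = 1344 (K = -148 + 1492 = 1344)
K*l = 1344*138 = 185472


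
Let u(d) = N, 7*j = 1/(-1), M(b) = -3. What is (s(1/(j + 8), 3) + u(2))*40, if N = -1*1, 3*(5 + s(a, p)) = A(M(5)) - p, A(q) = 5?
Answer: -640/3 ≈ -213.33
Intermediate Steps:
j = -⅐ (j = (1/(-1))/7 = (1*(-1))/7 = (⅐)*(-1) = -⅐ ≈ -0.14286)
s(a, p) = -10/3 - p/3 (s(a, p) = -5 + (5 - p)/3 = -5 + (5/3 - p/3) = -10/3 - p/3)
N = -1
u(d) = -1
(s(1/(j + 8), 3) + u(2))*40 = ((-10/3 - ⅓*3) - 1)*40 = ((-10/3 - 1) - 1)*40 = (-13/3 - 1)*40 = -16/3*40 = -640/3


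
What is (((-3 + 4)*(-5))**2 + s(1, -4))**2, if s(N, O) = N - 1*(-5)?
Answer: 961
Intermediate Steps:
s(N, O) = 5 + N (s(N, O) = N + 5 = 5 + N)
(((-3 + 4)*(-5))**2 + s(1, -4))**2 = (((-3 + 4)*(-5))**2 + (5 + 1))**2 = ((1*(-5))**2 + 6)**2 = ((-5)**2 + 6)**2 = (25 + 6)**2 = 31**2 = 961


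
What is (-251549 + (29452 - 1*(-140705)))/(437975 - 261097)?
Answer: -40696/88439 ≈ -0.46016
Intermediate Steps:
(-251549 + (29452 - 1*(-140705)))/(437975 - 261097) = (-251549 + (29452 + 140705))/176878 = (-251549 + 170157)*(1/176878) = -81392*1/176878 = -40696/88439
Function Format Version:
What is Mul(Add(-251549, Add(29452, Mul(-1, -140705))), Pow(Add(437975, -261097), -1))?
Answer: Rational(-40696, 88439) ≈ -0.46016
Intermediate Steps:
Mul(Add(-251549, Add(29452, Mul(-1, -140705))), Pow(Add(437975, -261097), -1)) = Mul(Add(-251549, Add(29452, 140705)), Pow(176878, -1)) = Mul(Add(-251549, 170157), Rational(1, 176878)) = Mul(-81392, Rational(1, 176878)) = Rational(-40696, 88439)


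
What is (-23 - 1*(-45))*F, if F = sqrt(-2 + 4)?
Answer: 22*sqrt(2) ≈ 31.113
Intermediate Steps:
F = sqrt(2) ≈ 1.4142
(-23 - 1*(-45))*F = (-23 - 1*(-45))*sqrt(2) = (-23 + 45)*sqrt(2) = 22*sqrt(2)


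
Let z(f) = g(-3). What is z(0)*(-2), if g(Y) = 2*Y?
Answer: 12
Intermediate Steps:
z(f) = -6 (z(f) = 2*(-3) = -6)
z(0)*(-2) = -6*(-2) = 12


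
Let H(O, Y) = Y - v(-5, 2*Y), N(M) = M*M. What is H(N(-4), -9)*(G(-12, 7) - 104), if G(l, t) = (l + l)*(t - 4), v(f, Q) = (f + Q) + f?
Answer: -3344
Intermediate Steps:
N(M) = M**2
v(f, Q) = Q + 2*f (v(f, Q) = (Q + f) + f = Q + 2*f)
G(l, t) = 2*l*(-4 + t) (G(l, t) = (2*l)*(-4 + t) = 2*l*(-4 + t))
H(O, Y) = 10 - Y (H(O, Y) = Y - (2*Y + 2*(-5)) = Y - (2*Y - 10) = Y - (-10 + 2*Y) = Y + (10 - 2*Y) = 10 - Y)
H(N(-4), -9)*(G(-12, 7) - 104) = (10 - 1*(-9))*(2*(-12)*(-4 + 7) - 104) = (10 + 9)*(2*(-12)*3 - 104) = 19*(-72 - 104) = 19*(-176) = -3344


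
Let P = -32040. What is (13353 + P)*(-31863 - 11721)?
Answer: 814454208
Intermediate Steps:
(13353 + P)*(-31863 - 11721) = (13353 - 32040)*(-31863 - 11721) = -18687*(-43584) = 814454208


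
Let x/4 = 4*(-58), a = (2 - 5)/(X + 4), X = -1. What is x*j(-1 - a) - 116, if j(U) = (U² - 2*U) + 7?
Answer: -6612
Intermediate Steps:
a = -1 (a = (2 - 5)/(-1 + 4) = -3/3 = -3*⅓ = -1)
x = -928 (x = 4*(4*(-58)) = 4*(-232) = -928)
j(U) = 7 + U² - 2*U
x*j(-1 - a) - 116 = -928*(7 + (-1 - 1*(-1))² - 2*(-1 - 1*(-1))) - 116 = -928*(7 + (-1 + 1)² - 2*(-1 + 1)) - 116 = -928*(7 + 0² - 2*0) - 116 = -928*(7 + 0 + 0) - 116 = -928*7 - 116 = -6496 - 116 = -6612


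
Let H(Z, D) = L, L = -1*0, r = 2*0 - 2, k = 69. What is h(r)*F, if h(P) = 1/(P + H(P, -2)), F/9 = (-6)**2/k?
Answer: -54/23 ≈ -2.3478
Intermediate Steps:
F = 108/23 (F = 9*((-6)**2/69) = 9*(36*(1/69)) = 9*(12/23) = 108/23 ≈ 4.6956)
r = -2 (r = 0 - 2 = -2)
L = 0
H(Z, D) = 0
h(P) = 1/P (h(P) = 1/(P + 0) = 1/P)
h(r)*F = (108/23)/(-2) = -1/2*108/23 = -54/23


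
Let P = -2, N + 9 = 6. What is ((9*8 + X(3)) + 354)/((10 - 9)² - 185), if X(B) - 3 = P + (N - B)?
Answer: -421/184 ≈ -2.2880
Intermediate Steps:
N = -3 (N = -9 + 6 = -3)
X(B) = -2 - B (X(B) = 3 + (-2 + (-3 - B)) = 3 + (-5 - B) = -2 - B)
((9*8 + X(3)) + 354)/((10 - 9)² - 185) = ((9*8 + (-2 - 1*3)) + 354)/((10 - 9)² - 185) = ((72 + (-2 - 3)) + 354)/(1² - 185) = ((72 - 5) + 354)/(1 - 185) = (67 + 354)/(-184) = 421*(-1/184) = -421/184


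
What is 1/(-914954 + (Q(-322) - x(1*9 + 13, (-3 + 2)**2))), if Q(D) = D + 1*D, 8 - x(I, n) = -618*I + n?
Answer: -1/929201 ≈ -1.0762e-6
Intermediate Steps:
x(I, n) = 8 - n + 618*I (x(I, n) = 8 - (-618*I + n) = 8 - (n - 618*I) = 8 + (-n + 618*I) = 8 - n + 618*I)
Q(D) = 2*D (Q(D) = D + D = 2*D)
1/(-914954 + (Q(-322) - x(1*9 + 13, (-3 + 2)**2))) = 1/(-914954 + (2*(-322) - (8 - (-3 + 2)**2 + 618*(1*9 + 13)))) = 1/(-914954 + (-644 - (8 - 1*(-1)**2 + 618*(9 + 13)))) = 1/(-914954 + (-644 - (8 - 1*1 + 618*22))) = 1/(-914954 + (-644 - (8 - 1 + 13596))) = 1/(-914954 + (-644 - 1*13603)) = 1/(-914954 + (-644 - 13603)) = 1/(-914954 - 14247) = 1/(-929201) = -1/929201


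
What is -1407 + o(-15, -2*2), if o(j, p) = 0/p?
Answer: -1407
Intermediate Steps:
o(j, p) = 0
-1407 + o(-15, -2*2) = -1407 + 0 = -1407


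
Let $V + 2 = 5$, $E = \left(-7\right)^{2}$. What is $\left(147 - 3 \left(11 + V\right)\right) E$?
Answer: $5145$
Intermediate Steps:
$E = 49$
$V = 3$ ($V = -2 + 5 = 3$)
$\left(147 - 3 \left(11 + V\right)\right) E = \left(147 - 3 \left(11 + 3\right)\right) 49 = \left(147 - 42\right) 49 = 105 \cdot 49 = 5145$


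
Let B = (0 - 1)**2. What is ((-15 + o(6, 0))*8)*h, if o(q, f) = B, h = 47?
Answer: -5264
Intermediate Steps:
B = 1 (B = (-1)**2 = 1)
o(q, f) = 1
((-15 + o(6, 0))*8)*h = ((-15 + 1)*8)*47 = -14*8*47 = -112*47 = -5264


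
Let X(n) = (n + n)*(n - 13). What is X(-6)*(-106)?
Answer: -24168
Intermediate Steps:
X(n) = 2*n*(-13 + n) (X(n) = (2*n)*(-13 + n) = 2*n*(-13 + n))
X(-6)*(-106) = (2*(-6)*(-13 - 6))*(-106) = (2*(-6)*(-19))*(-106) = 228*(-106) = -24168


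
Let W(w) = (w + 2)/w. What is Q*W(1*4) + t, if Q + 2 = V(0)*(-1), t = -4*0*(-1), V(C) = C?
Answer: -3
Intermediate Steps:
W(w) = (2 + w)/w
t = 0 (t = 0*(-1) = 0)
Q = -2 (Q = -2 + 0*(-1) = -2 + 0 = -2)
Q*W(1*4) + t = -2*(2 + 1*4)/(1*4) + 0 = -2*(2 + 4)/4 + 0 = -6/2 + 0 = -2*3/2 + 0 = -3 + 0 = -3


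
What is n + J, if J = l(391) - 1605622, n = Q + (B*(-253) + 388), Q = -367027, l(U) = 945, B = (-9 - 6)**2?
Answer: -2028241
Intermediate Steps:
B = 225 (B = (-15)**2 = 225)
n = -423564 (n = -367027 + (225*(-253) + 388) = -367027 + (-56925 + 388) = -367027 - 56537 = -423564)
J = -1604677 (J = 945 - 1605622 = -1604677)
n + J = -423564 - 1604677 = -2028241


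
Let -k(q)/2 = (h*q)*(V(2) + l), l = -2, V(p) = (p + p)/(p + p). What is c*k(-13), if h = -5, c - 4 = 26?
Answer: 3900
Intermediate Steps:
c = 30 (c = 4 + 26 = 30)
V(p) = 1 (V(p) = (2*p)/((2*p)) = (2*p)*(1/(2*p)) = 1)
k(q) = -10*q (k(q) = -2*(-5*q)*(1 - 2) = -2*(-5*q)*(-1) = -10*q)
c*k(-13) = 30*(-10*(-13)) = 30*130 = 3900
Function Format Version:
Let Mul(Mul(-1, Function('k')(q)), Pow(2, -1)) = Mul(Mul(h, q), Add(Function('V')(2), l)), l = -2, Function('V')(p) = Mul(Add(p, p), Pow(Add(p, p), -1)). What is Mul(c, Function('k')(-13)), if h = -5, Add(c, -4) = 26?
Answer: 3900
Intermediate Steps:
c = 30 (c = Add(4, 26) = 30)
Function('V')(p) = 1 (Function('V')(p) = Mul(Mul(2, p), Pow(Mul(2, p), -1)) = Mul(Mul(2, p), Mul(Rational(1, 2), Pow(p, -1))) = 1)
Function('k')(q) = Mul(-10, q) (Function('k')(q) = Mul(-2, Mul(Mul(-5, q), Add(1, -2))) = Mul(-2, Mul(Mul(-5, q), -1)) = Mul(-2, Mul(5, q)) = Mul(-10, q))
Mul(c, Function('k')(-13)) = Mul(30, Mul(-10, -13)) = Mul(30, 130) = 3900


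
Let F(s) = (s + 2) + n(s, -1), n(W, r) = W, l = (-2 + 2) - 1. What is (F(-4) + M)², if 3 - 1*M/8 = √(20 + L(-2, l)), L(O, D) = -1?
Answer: 1540 - 288*√19 ≈ 284.64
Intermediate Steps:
l = -1 (l = 0 - 1 = -1)
M = 24 - 8*√19 (M = 24 - 8*√(20 - 1) = 24 - 8*√19 ≈ -10.871)
F(s) = 2 + 2*s (F(s) = (s + 2) + s = (2 + s) + s = 2 + 2*s)
(F(-4) + M)² = ((2 + 2*(-4)) + (24 - 8*√19))² = ((2 - 8) + (24 - 8*√19))² = (-6 + (24 - 8*√19))² = (18 - 8*√19)²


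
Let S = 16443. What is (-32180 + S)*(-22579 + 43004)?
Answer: -321428225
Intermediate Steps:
(-32180 + S)*(-22579 + 43004) = (-32180 + 16443)*(-22579 + 43004) = -15737*20425 = -321428225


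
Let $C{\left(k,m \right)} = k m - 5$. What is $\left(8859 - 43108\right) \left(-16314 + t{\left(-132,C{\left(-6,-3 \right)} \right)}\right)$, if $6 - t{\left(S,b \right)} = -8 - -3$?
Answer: $558361447$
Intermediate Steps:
$C{\left(k,m \right)} = -5 + k m$
$t{\left(S,b \right)} = 11$ ($t{\left(S,b \right)} = 6 - \left(-8 - -3\right) = 6 - \left(-8 + 3\right) = 6 - -5 = 6 + 5 = 11$)
$\left(8859 - 43108\right) \left(-16314 + t{\left(-132,C{\left(-6,-3 \right)} \right)}\right) = \left(8859 - 43108\right) \left(-16314 + 11\right) = \left(-34249\right) \left(-16303\right) = 558361447$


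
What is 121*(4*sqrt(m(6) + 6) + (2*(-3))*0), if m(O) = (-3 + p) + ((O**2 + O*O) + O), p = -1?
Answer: 1936*sqrt(5) ≈ 4329.0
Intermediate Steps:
m(O) = -4 + O + 2*O**2 (m(O) = (-3 - 1) + ((O**2 + O*O) + O) = -4 + ((O**2 + O**2) + O) = -4 + (2*O**2 + O) = -4 + (O + 2*O**2) = -4 + O + 2*O**2)
121*(4*sqrt(m(6) + 6) + (2*(-3))*0) = 121*(4*sqrt((-4 + 6 + 2*6**2) + 6) + (2*(-3))*0) = 121*(4*sqrt((-4 + 6 + 2*36) + 6) - 6*0) = 121*(4*sqrt((-4 + 6 + 72) + 6) + 0) = 121*(4*sqrt(74 + 6) + 0) = 121*(4*sqrt(80) + 0) = 121*(4*(4*sqrt(5)) + 0) = 121*(16*sqrt(5) + 0) = 121*(16*sqrt(5)) = 1936*sqrt(5)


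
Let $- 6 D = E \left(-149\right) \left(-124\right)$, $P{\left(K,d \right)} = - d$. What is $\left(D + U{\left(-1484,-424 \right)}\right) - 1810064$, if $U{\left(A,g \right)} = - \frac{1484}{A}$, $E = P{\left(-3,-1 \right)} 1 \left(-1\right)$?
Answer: $- \frac{5420951}{3} \approx -1.807 \cdot 10^{6}$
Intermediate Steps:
$E = -1$ ($E = \left(-1\right) \left(-1\right) 1 \left(-1\right) = 1 \cdot 1 \left(-1\right) = 1 \left(-1\right) = -1$)
$D = \frac{9238}{3}$ ($D = - \frac{\left(-1\right) \left(-149\right) \left(-124\right)}{6} = - \frac{149 \left(-124\right)}{6} = \left(- \frac{1}{6}\right) \left(-18476\right) = \frac{9238}{3} \approx 3079.3$)
$\left(D + U{\left(-1484,-424 \right)}\right) - 1810064 = \left(\frac{9238}{3} - \frac{1484}{-1484}\right) - 1810064 = \left(\frac{9238}{3} - -1\right) - 1810064 = \left(\frac{9238}{3} + 1\right) - 1810064 = \frac{9241}{3} - 1810064 = - \frac{5420951}{3}$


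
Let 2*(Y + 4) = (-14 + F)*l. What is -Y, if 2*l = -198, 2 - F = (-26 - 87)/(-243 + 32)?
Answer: -260167/422 ≈ -616.51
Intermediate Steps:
F = 309/211 (F = 2 - (-26 - 87)/(-243 + 32) = 2 - (-113)/(-211) = 2 - (-113)*(-1)/211 = 2 - 1*113/211 = 2 - 113/211 = 309/211 ≈ 1.4645)
l = -99 (l = (1/2)*(-198) = -99)
Y = 260167/422 (Y = -4 + ((-14 + 309/211)*(-99))/2 = -4 + (-2645/211*(-99))/2 = -4 + (1/2)*(261855/211) = -4 + 261855/422 = 260167/422 ≈ 616.51)
-Y = -1*260167/422 = -260167/422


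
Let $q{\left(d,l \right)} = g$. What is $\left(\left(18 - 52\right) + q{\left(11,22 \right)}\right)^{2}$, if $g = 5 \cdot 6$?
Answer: $16$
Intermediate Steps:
$g = 30$
$q{\left(d,l \right)} = 30$
$\left(\left(18 - 52\right) + q{\left(11,22 \right)}\right)^{2} = \left(\left(18 - 52\right) + 30\right)^{2} = \left(-34 + 30\right)^{2} = \left(-4\right)^{2} = 16$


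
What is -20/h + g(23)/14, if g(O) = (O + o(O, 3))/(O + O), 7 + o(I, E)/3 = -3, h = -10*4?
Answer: 45/92 ≈ 0.48913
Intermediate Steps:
h = -40
o(I, E) = -30 (o(I, E) = -21 + 3*(-3) = -21 - 9 = -30)
g(O) = (-30 + O)/(2*O) (g(O) = (O - 30)/(O + O) = (-30 + O)/((2*O)) = (-30 + O)*(1/(2*O)) = (-30 + O)/(2*O))
-20/h + g(23)/14 = -20/(-40) + ((½)*(-30 + 23)/23)/14 = -20*(-1/40) + ((½)*(1/23)*(-7))*(1/14) = ½ - 7/46*1/14 = ½ - 1/92 = 45/92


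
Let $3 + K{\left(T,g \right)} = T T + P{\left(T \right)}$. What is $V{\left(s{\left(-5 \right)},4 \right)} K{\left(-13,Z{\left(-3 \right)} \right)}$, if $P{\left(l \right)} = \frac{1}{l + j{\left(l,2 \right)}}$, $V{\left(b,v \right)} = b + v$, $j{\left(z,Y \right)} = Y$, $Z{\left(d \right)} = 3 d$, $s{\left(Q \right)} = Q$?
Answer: $- \frac{1825}{11} \approx -165.91$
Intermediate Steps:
$P{\left(l \right)} = \frac{1}{2 + l}$ ($P{\left(l \right)} = \frac{1}{l + 2} = \frac{1}{2 + l}$)
$K{\left(T,g \right)} = -3 + T^{2} + \frac{1}{2 + T}$ ($K{\left(T,g \right)} = -3 + \left(T T + \frac{1}{2 + T}\right) = -3 + \left(T^{2} + \frac{1}{2 + T}\right) = -3 + T^{2} + \frac{1}{2 + T}$)
$V{\left(s{\left(-5 \right)},4 \right)} K{\left(-13,Z{\left(-3 \right)} \right)} = \left(-5 + 4\right) \frac{1 + \left(-3 + \left(-13\right)^{2}\right) \left(2 - 13\right)}{2 - 13} = - \frac{1 + \left(-3 + 169\right) \left(-11\right)}{-11} = - \frac{\left(-1\right) \left(1 + 166 \left(-11\right)\right)}{11} = - \frac{\left(-1\right) \left(1 - 1826\right)}{11} = - \frac{\left(-1\right) \left(-1825\right)}{11} = \left(-1\right) \frac{1825}{11} = - \frac{1825}{11}$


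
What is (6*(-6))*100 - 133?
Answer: -3733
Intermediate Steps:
(6*(-6))*100 - 133 = -36*100 - 133 = -3600 - 133 = -3733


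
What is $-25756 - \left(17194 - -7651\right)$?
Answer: $-50601$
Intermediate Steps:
$-25756 - \left(17194 - -7651\right) = -25756 - \left(17194 + 7651\right) = -25756 - 24845 = -50601$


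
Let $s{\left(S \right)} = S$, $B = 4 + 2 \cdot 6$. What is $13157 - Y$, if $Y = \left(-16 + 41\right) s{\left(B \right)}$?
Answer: $12757$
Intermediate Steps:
$B = 16$ ($B = 4 + 12 = 16$)
$Y = 400$ ($Y = \left(-16 + 41\right) 16 = 25 \cdot 16 = 400$)
$13157 - Y = 13157 - 400 = 12757$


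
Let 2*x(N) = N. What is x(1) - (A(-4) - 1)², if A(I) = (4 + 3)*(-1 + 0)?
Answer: -127/2 ≈ -63.500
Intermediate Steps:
A(I) = -7 (A(I) = 7*(-1) = -7)
x(N) = N/2
x(1) - (A(-4) - 1)² = (½)*1 - (-7 - 1)² = ½ - 1*(-8)² = ½ - 1*64 = ½ - 64 = -127/2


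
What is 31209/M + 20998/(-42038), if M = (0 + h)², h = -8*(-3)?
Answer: 216644849/4035648 ≈ 53.683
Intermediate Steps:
h = 24
M = 576 (M = (0 + 24)² = 24² = 576)
31209/M + 20998/(-42038) = 31209/576 + 20998/(-42038) = 31209*(1/576) + 20998*(-1/42038) = 10403/192 - 10499/21019 = 216644849/4035648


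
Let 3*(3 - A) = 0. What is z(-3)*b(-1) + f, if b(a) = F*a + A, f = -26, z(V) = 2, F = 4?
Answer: -28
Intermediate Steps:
A = 3 (A = 3 - ⅓*0 = 3 + 0 = 3)
b(a) = 3 + 4*a (b(a) = 4*a + 3 = 3 + 4*a)
z(-3)*b(-1) + f = 2*(3 + 4*(-1)) - 26 = 2*(3 - 4) - 26 = 2*(-1) - 26 = -2 - 26 = -28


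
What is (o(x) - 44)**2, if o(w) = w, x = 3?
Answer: 1681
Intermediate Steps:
(o(x) - 44)**2 = (3 - 44)**2 = (-41)**2 = 1681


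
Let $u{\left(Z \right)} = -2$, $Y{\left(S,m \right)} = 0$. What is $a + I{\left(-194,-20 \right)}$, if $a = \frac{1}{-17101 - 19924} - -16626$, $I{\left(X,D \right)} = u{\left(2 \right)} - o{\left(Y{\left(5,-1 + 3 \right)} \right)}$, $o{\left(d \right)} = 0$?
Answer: $\frac{615503599}{37025} \approx 16624.0$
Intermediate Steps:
$I{\left(X,D \right)} = -2$ ($I{\left(X,D \right)} = -2 - 0 = -2 + 0 = -2$)
$a = \frac{615577649}{37025}$ ($a = \frac{1}{-37025} + 16626 = - \frac{1}{37025} + 16626 = \frac{615577649}{37025} \approx 16626.0$)
$a + I{\left(-194,-20 \right)} = \frac{615577649}{37025} - 2 = \frac{615503599}{37025}$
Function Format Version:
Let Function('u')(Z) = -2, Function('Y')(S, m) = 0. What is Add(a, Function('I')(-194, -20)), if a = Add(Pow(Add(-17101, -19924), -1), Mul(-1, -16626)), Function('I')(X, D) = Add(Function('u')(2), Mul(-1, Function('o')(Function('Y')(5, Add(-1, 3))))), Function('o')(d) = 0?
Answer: Rational(615503599, 37025) ≈ 16624.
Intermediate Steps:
Function('I')(X, D) = -2 (Function('I')(X, D) = Add(-2, Mul(-1, 0)) = Add(-2, 0) = -2)
a = Rational(615577649, 37025) (a = Add(Pow(-37025, -1), 16626) = Add(Rational(-1, 37025), 16626) = Rational(615577649, 37025) ≈ 16626.)
Add(a, Function('I')(-194, -20)) = Add(Rational(615577649, 37025), -2) = Rational(615503599, 37025)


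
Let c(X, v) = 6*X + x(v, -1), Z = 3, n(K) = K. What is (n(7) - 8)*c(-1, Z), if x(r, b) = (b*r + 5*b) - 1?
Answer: 15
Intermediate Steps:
x(r, b) = -1 + 5*b + b*r (x(r, b) = (5*b + b*r) - 1 = -1 + 5*b + b*r)
c(X, v) = -6 - v + 6*X (c(X, v) = 6*X + (-1 + 5*(-1) - v) = 6*X + (-1 - 5 - v) = 6*X + (-6 - v) = -6 - v + 6*X)
(n(7) - 8)*c(-1, Z) = (7 - 8)*(-6 - 1*3 + 6*(-1)) = -(-6 - 3 - 6) = -1*(-15) = 15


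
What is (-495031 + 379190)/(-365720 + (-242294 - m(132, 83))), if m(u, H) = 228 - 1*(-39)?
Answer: 115841/608281 ≈ 0.19044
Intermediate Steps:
m(u, H) = 267 (m(u, H) = 228 + 39 = 267)
(-495031 + 379190)/(-365720 + (-242294 - m(132, 83))) = (-495031 + 379190)/(-365720 + (-242294 - 1*267)) = -115841/(-365720 + (-242294 - 267)) = -115841/(-365720 - 242561) = -115841/(-608281) = -115841*(-1/608281) = 115841/608281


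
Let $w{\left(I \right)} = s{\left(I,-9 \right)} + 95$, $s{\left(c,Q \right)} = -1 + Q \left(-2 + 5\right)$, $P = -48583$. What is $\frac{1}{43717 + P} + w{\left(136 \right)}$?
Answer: $\frac{326021}{4866} \approx 67.0$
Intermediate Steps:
$s{\left(c,Q \right)} = -1 + 3 Q$ ($s{\left(c,Q \right)} = -1 + Q 3 = -1 + 3 Q$)
$w{\left(I \right)} = 67$ ($w{\left(I \right)} = \left(-1 + 3 \left(-9\right)\right) + 95 = \left(-1 - 27\right) + 95 = -28 + 95 = 67$)
$\frac{1}{43717 + P} + w{\left(136 \right)} = \frac{1}{43717 - 48583} + 67 = \frac{1}{-4866} + 67 = - \frac{1}{4866} + 67 = \frac{326021}{4866}$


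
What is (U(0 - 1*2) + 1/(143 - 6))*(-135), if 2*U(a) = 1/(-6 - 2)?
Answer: 16335/2192 ≈ 7.4521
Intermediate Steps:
U(a) = -1/16 (U(a) = 1/(2*(-6 - 2)) = (½)/(-8) = (½)*(-⅛) = -1/16)
(U(0 - 1*2) + 1/(143 - 6))*(-135) = (-1/16 + 1/(143 - 6))*(-135) = (-1/16 + 1/137)*(-135) = -121/2192*(-135) = 16335/2192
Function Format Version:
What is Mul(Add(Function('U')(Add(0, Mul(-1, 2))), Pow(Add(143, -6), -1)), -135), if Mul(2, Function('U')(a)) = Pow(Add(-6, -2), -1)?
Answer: Rational(16335, 2192) ≈ 7.4521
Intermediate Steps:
Function('U')(a) = Rational(-1, 16) (Function('U')(a) = Mul(Rational(1, 2), Pow(Add(-6, -2), -1)) = Mul(Rational(1, 2), Pow(-8, -1)) = Mul(Rational(1, 2), Rational(-1, 8)) = Rational(-1, 16))
Mul(Add(Function('U')(Add(0, Mul(-1, 2))), Pow(Add(143, -6), -1)), -135) = Mul(Add(Rational(-1, 16), Pow(Add(143, -6), -1)), -135) = Mul(Add(Rational(-1, 16), Pow(137, -1)), -135) = Mul(Add(Rational(-1, 16), Rational(1, 137)), -135) = Mul(Rational(-121, 2192), -135) = Rational(16335, 2192)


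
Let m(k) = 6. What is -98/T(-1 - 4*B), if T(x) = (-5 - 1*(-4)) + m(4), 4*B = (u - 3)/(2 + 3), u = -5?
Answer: -98/5 ≈ -19.600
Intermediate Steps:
B = -⅖ (B = ((-5 - 3)/(2 + 3))/4 = (-8/5)/4 = (-8*⅕)/4 = (¼)*(-8/5) = -⅖ ≈ -0.40000)
T(x) = 5 (T(x) = (-5 - 1*(-4)) + 6 = (-5 + 4) + 6 = -1 + 6 = 5)
-98/T(-1 - 4*B) = -98/5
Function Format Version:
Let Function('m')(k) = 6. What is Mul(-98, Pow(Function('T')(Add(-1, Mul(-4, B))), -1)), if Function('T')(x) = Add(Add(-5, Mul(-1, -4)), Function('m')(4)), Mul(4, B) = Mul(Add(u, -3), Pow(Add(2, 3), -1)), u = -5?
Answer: Rational(-98, 5) ≈ -19.600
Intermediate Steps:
B = Rational(-2, 5) (B = Mul(Rational(1, 4), Mul(Add(-5, -3), Pow(Add(2, 3), -1))) = Mul(Rational(1, 4), Mul(-8, Pow(5, -1))) = Mul(Rational(1, 4), Mul(-8, Rational(1, 5))) = Mul(Rational(1, 4), Rational(-8, 5)) = Rational(-2, 5) ≈ -0.40000)
Function('T')(x) = 5 (Function('T')(x) = Add(Add(-5, Mul(-1, -4)), 6) = Add(Add(-5, 4), 6) = Add(-1, 6) = 5)
Mul(-98, Pow(Function('T')(Add(-1, Mul(-4, B))), -1)) = Mul(-98, Pow(5, -1)) = Mul(-98, Rational(1, 5)) = Rational(-98, 5)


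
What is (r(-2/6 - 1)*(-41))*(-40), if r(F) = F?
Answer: -6560/3 ≈ -2186.7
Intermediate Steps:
(r(-2/6 - 1)*(-41))*(-40) = ((-2/6 - 1)*(-41))*(-40) = ((-2*⅙ - 1)*(-41))*(-40) = ((-⅓ - 1)*(-41))*(-40) = -4/3*(-41)*(-40) = (164/3)*(-40) = -6560/3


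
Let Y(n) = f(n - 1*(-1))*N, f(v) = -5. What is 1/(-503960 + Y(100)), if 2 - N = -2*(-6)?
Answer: -1/503910 ≈ -1.9845e-6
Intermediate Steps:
N = -10 (N = 2 - (-2)*(-6) = 2 - 1*12 = 2 - 12 = -10)
Y(n) = 50 (Y(n) = -5*(-10) = 50)
1/(-503960 + Y(100)) = 1/(-503960 + 50) = 1/(-503910) = -1/503910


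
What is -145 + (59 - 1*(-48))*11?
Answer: 1032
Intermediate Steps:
-145 + (59 - 1*(-48))*11 = -145 + (59 + 48)*11 = -145 + 107*11 = -145 + 1177 = 1032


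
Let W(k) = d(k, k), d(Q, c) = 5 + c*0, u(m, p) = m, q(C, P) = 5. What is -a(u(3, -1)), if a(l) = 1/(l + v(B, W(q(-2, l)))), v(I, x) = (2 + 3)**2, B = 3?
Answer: -1/28 ≈ -0.035714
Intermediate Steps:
d(Q, c) = 5 (d(Q, c) = 5 + 0 = 5)
W(k) = 5
v(I, x) = 25 (v(I, x) = 5**2 = 25)
a(l) = 1/(25 + l) (a(l) = 1/(l + 25) = 1/(25 + l))
-a(u(3, -1)) = -1/(25 + 3) = -1/28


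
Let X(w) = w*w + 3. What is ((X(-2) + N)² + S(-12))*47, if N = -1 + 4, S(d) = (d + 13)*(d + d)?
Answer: 3572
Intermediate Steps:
S(d) = 2*d*(13 + d) (S(d) = (13 + d)*(2*d) = 2*d*(13 + d))
N = 3
X(w) = 3 + w² (X(w) = w² + 3 = 3 + w²)
((X(-2) + N)² + S(-12))*47 = (((3 + (-2)²) + 3)² + 2*(-12)*(13 - 12))*47 = (((3 + 4) + 3)² + 2*(-12)*1)*47 = ((7 + 3)² - 24)*47 = (10² - 24)*47 = (100 - 24)*47 = 76*47 = 3572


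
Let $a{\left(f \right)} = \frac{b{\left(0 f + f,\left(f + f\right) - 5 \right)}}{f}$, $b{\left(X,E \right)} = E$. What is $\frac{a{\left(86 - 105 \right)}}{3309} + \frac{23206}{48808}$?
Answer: $\frac{730541585}{1534303884} \approx 0.47614$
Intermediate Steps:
$a{\left(f \right)} = \frac{-5 + 2 f}{f}$ ($a{\left(f \right)} = \frac{\left(f + f\right) - 5}{f} = \frac{2 f - 5}{f} = \frac{-5 + 2 f}{f}$)
$\frac{a{\left(86 - 105 \right)}}{3309} + \frac{23206}{48808} = \frac{2 - \frac{5}{86 - 105}}{3309} + \frac{23206}{48808} = \left(2 - \frac{5}{-19}\right) \frac{1}{3309} + 23206 \cdot \frac{1}{48808} = \left(2 - - \frac{5}{19}\right) \frac{1}{3309} + \frac{11603}{24404} = \left(2 + \frac{5}{19}\right) \frac{1}{3309} + \frac{11603}{24404} = \frac{43}{19} \cdot \frac{1}{3309} + \frac{11603}{24404} = \frac{43}{62871} + \frac{11603}{24404} = \frac{730541585}{1534303884}$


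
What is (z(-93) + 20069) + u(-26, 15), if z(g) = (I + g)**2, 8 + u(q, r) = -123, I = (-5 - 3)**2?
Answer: 20779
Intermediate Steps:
I = 64 (I = (-8)**2 = 64)
u(q, r) = -131 (u(q, r) = -8 - 123 = -131)
z(g) = (64 + g)**2
(z(-93) + 20069) + u(-26, 15) = ((64 - 93)**2 + 20069) - 131 = ((-29)**2 + 20069) - 131 = (841 + 20069) - 131 = 20910 - 131 = 20779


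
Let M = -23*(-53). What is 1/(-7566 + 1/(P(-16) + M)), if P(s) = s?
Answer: -1203/9101897 ≈ -0.00013217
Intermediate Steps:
M = 1219
1/(-7566 + 1/(P(-16) + M)) = 1/(-7566 + 1/(-16 + 1219)) = 1/(-7566 + 1/1203) = 1/(-9101897/1203) = -1203/9101897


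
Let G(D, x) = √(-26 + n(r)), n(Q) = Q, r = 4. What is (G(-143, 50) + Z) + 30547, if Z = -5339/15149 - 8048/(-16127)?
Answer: 7462909940980/244307923 + I*√22 ≈ 30547.0 + 4.6904*I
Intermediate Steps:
Z = 35817099/244307923 (Z = -5339*1/15149 - 8048*(-1/16127) = -5339/15149 + 8048/16127 = 35817099/244307923 ≈ 0.14661)
G(D, x) = I*√22 (G(D, x) = √(-26 + 4) = √(-22) = I*√22)
(G(-143, 50) + Z) + 30547 = (I*√22 + 35817099/244307923) + 30547 = (35817099/244307923 + I*√22) + 30547 = 7462909940980/244307923 + I*√22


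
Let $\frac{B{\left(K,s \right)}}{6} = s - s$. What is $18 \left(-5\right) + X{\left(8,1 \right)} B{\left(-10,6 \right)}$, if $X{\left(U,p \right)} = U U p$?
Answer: $-90$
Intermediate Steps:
$B{\left(K,s \right)} = 0$ ($B{\left(K,s \right)} = 6 \left(s - s\right) = 6 \cdot 0 = 0$)
$X{\left(U,p \right)} = p U^{2}$ ($X{\left(U,p \right)} = U^{2} p = p U^{2}$)
$18 \left(-5\right) + X{\left(8,1 \right)} B{\left(-10,6 \right)} = 18 \left(-5\right) + 1 \cdot 8^{2} \cdot 0 = -90 + 1 \cdot 64 \cdot 0 = -90 + 64 \cdot 0 = -90 + 0 = -90$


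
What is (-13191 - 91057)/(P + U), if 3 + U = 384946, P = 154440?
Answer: -104248/539383 ≈ -0.19327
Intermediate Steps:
U = 384943 (U = -3 + 384946 = 384943)
(-13191 - 91057)/(P + U) = (-13191 - 91057)/(154440 + 384943) = -104248/539383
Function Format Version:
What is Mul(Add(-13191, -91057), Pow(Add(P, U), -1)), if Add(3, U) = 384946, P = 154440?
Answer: Rational(-104248, 539383) ≈ -0.19327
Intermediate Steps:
U = 384943 (U = Add(-3, 384946) = 384943)
Mul(Add(-13191, -91057), Pow(Add(P, U), -1)) = Mul(Add(-13191, -91057), Pow(Add(154440, 384943), -1)) = Mul(-104248, Pow(539383, -1)) = Mul(-104248, Rational(1, 539383)) = Rational(-104248, 539383)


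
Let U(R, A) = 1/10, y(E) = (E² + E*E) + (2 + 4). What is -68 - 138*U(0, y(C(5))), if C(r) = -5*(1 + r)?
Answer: -409/5 ≈ -81.800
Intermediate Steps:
C(r) = -5 - 5*r
y(E) = 6 + 2*E² (y(E) = (E² + E²) + 6 = 2*E² + 6 = 6 + 2*E²)
U(R, A) = ⅒
-68 - 138*U(0, y(C(5))) = -68 - 138*⅒ = -68 - 69/5 = -409/5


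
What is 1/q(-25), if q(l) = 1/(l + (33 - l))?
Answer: 33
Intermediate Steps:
q(l) = 1/33
1/q(-25) = 1/(1/33) = 33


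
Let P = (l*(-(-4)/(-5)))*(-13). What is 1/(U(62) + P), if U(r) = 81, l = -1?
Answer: 5/353 ≈ 0.014164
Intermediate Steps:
P = -52/5 (P = -(-1)*(-4/(-5))*(-13) = -(-1)*(-4*(-⅕))*(-13) = -(-1)*4/5*(-13) = -1*(-⅘)*(-13) = (⅘)*(-13) = -52/5 ≈ -10.400)
1/(U(62) + P) = 1/(81 - 52/5) = 1/(353/5) = 5/353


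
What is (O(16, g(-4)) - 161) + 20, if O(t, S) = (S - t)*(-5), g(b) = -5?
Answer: -36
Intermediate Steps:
O(t, S) = -5*S + 5*t
(O(16, g(-4)) - 161) + 20 = ((-5*(-5) + 5*16) - 161) + 20 = ((25 + 80) - 161) + 20 = (105 - 161) + 20 = -56 + 20 = -36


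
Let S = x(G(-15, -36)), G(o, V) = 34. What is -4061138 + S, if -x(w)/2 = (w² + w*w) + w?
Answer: -4065830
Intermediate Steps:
x(w) = -4*w² - 2*w (x(w) = -2*((w² + w*w) + w) = -2*((w² + w²) + w) = -2*(2*w² + w) = -2*(w + 2*w²) = -4*w² - 2*w)
S = -4692 (S = -2*34*(1 + 2*34) = -2*34*(1 + 68) = -2*34*69 = -4692)
-4061138 + S = -4061138 - 4692 = -4065830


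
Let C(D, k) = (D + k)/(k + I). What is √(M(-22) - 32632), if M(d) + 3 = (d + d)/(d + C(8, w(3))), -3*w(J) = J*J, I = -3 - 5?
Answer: I*√1990909167/247 ≈ 180.65*I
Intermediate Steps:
I = -8
w(J) = -J²/3 (w(J) = -J*J/3 = -J²/3)
C(D, k) = (D + k)/(-8 + k) (C(D, k) = (D + k)/(k - 8) = (D + k)/(-8 + k))
M(d) = -3 + 2*d/(-5/11 + d) (M(d) = -3 + (d + d)/(d + (8 - ⅓*3²)/(-8 - ⅓*3²)) = -3 + (2*d)/(d + (8 - ⅓*9)/(-8 - ⅓*9)) = -3 + (2*d)/(d + (8 - 3)/(-8 - 3)) = -3 + (2*d)/(d + 5/(-11)) = -3 + (2*d)/(d - 1/11*5) = -3 + (2*d)/(d - 5/11) = -3 + (2*d)/(-5/11 + d) = -3 + 2*d/(-5/11 + d))
√(M(-22) - 32632) = √((15 - 11*(-22))/(-5 + 11*(-22)) - 32632) = √((15 + 242)/(-5 - 242) - 32632) = √(257/(-247) - 32632) = √(-1/247*257 - 32632) = √(-257/247 - 32632) = √(-8060361/247) = I*√1990909167/247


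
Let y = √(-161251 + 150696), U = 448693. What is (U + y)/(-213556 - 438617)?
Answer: -448693/652173 - I*√10555/652173 ≈ -0.688 - 0.00015753*I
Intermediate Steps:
y = I*√10555 (y = √(-10555) = I*√10555 ≈ 102.74*I)
(U + y)/(-213556 - 438617) = (448693 + I*√10555)/(-213556 - 438617) = (448693 + I*√10555)/(-652173) = (448693 + I*√10555)*(-1/652173) = -448693/652173 - I*√10555/652173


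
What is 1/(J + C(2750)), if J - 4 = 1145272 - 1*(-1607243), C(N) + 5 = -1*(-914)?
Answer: 1/2753428 ≈ 3.6318e-7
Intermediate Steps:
C(N) = 909 (C(N) = -5 - 1*(-914) = -5 + 914 = 909)
J = 2752519 (J = 4 + (1145272 - 1*(-1607243)) = 4 + (1145272 + 1607243) = 4 + 2752515 = 2752519)
1/(J + C(2750)) = 1/(2752519 + 909) = 1/2753428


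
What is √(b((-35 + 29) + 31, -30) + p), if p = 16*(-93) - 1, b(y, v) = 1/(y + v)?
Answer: I*√37230/5 ≈ 38.59*I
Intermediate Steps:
b(y, v) = 1/(v + y)
p = -1489 (p = -1488 - 1 = -1489)
√(b((-35 + 29) + 31, -30) + p) = √(1/(-30 + ((-35 + 29) + 31)) - 1489) = √(1/(-30 + (-6 + 31)) - 1489) = √(1/(-30 + 25) - 1489) = √(1/(-5) - 1489) = √(-⅕ - 1489) = √(-7446/5) = I*√37230/5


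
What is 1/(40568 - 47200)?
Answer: -1/6632 ≈ -0.00015078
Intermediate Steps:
1/(40568 - 47200) = 1/(-6632) = -1/6632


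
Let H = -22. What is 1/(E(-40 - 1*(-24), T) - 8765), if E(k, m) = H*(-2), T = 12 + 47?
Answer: -1/8721 ≈ -0.00011467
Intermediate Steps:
T = 59
E(k, m) = 44 (E(k, m) = -22*(-2) = 44)
1/(E(-40 - 1*(-24), T) - 8765) = 1/(44 - 8765) = 1/(-8721) = -1/8721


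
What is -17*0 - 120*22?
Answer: -2640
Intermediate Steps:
-17*0 - 120*22 = 0 - 2640 = -2640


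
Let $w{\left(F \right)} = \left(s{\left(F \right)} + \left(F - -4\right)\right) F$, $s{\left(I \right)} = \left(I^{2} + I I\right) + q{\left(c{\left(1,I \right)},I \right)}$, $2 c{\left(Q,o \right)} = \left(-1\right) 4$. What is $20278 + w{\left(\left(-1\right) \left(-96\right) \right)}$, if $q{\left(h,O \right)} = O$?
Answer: $1808566$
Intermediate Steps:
$c{\left(Q,o \right)} = -2$ ($c{\left(Q,o \right)} = \frac{\left(-1\right) 4}{2} = \frac{1}{2} \left(-4\right) = -2$)
$s{\left(I \right)} = I + 2 I^{2}$ ($s{\left(I \right)} = \left(I^{2} + I I\right) + I = \left(I^{2} + I^{2}\right) + I = 2 I^{2} + I = I + 2 I^{2}$)
$w{\left(F \right)} = F \left(4 + F + F \left(1 + 2 F\right)\right)$ ($w{\left(F \right)} = \left(F \left(1 + 2 F\right) + \left(F - -4\right)\right) F = \left(F \left(1 + 2 F\right) + \left(F + 4\right)\right) F = \left(F \left(1 + 2 F\right) + \left(4 + F\right)\right) F = \left(4 + F + F \left(1 + 2 F\right)\right) F = F \left(4 + F + F \left(1 + 2 F\right)\right)$)
$20278 + w{\left(\left(-1\right) \left(-96\right) \right)} = 20278 + 2 \left(\left(-1\right) \left(-96\right)\right) \left(2 - -96 + \left(\left(-1\right) \left(-96\right)\right)^{2}\right) = 20278 + 2 \cdot 96 \left(2 + 96 + 96^{2}\right) = 20278 + 2 \cdot 96 \left(2 + 96 + 9216\right) = 20278 + 2 \cdot 96 \cdot 9314 = 20278 + 1788288 = 1808566$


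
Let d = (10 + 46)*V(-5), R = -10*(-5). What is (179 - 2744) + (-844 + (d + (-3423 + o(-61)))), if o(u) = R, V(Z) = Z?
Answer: -7062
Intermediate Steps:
R = 50
d = -280 (d = (10 + 46)*(-5) = 56*(-5) = -280)
o(u) = 50
(179 - 2744) + (-844 + (d + (-3423 + o(-61)))) = (179 - 2744) + (-844 + (-280 + (-3423 + 50))) = -2565 + (-844 + (-280 - 3373)) = -2565 + (-844 - 3653) = -2565 - 4497 = -7062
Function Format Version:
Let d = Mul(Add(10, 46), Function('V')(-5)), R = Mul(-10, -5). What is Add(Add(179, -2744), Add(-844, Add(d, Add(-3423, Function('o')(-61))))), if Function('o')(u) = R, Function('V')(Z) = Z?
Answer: -7062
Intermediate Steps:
R = 50
d = -280 (d = Mul(Add(10, 46), -5) = Mul(56, -5) = -280)
Function('o')(u) = 50
Add(Add(179, -2744), Add(-844, Add(d, Add(-3423, Function('o')(-61))))) = Add(Add(179, -2744), Add(-844, Add(-280, Add(-3423, 50)))) = Add(-2565, Add(-844, Add(-280, -3373))) = Add(-2565, Add(-844, -3653)) = Add(-2565, -4497) = -7062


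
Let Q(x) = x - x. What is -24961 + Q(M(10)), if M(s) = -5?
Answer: -24961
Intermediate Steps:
Q(x) = 0
-24961 + Q(M(10)) = -24961 + 0 = -24961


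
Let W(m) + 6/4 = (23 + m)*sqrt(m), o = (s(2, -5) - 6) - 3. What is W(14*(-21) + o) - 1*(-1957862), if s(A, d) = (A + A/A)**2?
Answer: 3915721/2 - 1897*I*sqrt(6) ≈ 1.9579e+6 - 4646.7*I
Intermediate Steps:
s(A, d) = (1 + A)**2 (s(A, d) = (A + 1)**2 = (1 + A)**2)
o = 0 (o = ((1 + 2)**2 - 6) - 3 = (3**2 - 6) - 3 = (9 - 6) - 3 = 3 - 3 = 0)
W(m) = -3/2 + sqrt(m)*(23 + m) (W(m) = -3/2 + (23 + m)*sqrt(m) = -3/2 + sqrt(m)*(23 + m))
W(14*(-21) + o) - 1*(-1957862) = (-3/2 + (14*(-21) + 0)**(3/2) + 23*sqrt(14*(-21) + 0)) - 1*(-1957862) = (-3/2 + (-294 + 0)**(3/2) + 23*sqrt(-294 + 0)) + 1957862 = (-3/2 + (-294)**(3/2) + 23*sqrt(-294)) + 1957862 = (-3/2 - 2058*I*sqrt(6) + 23*(7*I*sqrt(6))) + 1957862 = (-3/2 - 2058*I*sqrt(6) + 161*I*sqrt(6)) + 1957862 = (-3/2 - 1897*I*sqrt(6)) + 1957862 = 3915721/2 - 1897*I*sqrt(6)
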